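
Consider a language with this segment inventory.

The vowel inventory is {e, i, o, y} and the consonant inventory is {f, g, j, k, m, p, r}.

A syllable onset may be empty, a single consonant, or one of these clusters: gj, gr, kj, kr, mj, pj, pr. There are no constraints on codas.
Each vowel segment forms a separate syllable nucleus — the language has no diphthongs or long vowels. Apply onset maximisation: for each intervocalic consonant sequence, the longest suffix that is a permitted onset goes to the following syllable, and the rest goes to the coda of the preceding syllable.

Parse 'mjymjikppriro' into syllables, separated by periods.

mjy.mjikp.pri.ro

Vowels present: y, i, i, o; each is a nucleus, giving 4 syllables.
σ1/σ2 boundary: /mj/ is a licit onset in full, so it all attaches to the next syllable.
σ2/σ3 boundary: /kppr/ — longest licit onset from the right is /pr/, leaving /kp/ as coda.
σ3/σ4 boundary: /r/ → onset of the next syllable (single consonants are always licit onsets).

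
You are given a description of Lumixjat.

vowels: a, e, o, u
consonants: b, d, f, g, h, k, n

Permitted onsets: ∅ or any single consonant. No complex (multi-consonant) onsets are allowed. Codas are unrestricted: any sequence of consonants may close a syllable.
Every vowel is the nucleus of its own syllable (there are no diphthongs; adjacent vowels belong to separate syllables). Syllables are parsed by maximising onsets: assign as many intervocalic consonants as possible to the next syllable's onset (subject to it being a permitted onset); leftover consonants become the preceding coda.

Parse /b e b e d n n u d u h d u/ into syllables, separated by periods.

be.bedn.nu.duh.du

Nuclei (vowels): e, e, u, u, u → 5 syllables.
V1 /e/ – V2 /e/: /b/ → onset of the next syllable (single consonants are always licit onsets).
V2 /e/ – V3 /u/: /dnn/; trying suffixes from longest down, /n/ is the first permitted one, so coda /dn/ | onset /n/.
V3 /u/ – V4 /u/: just /d/ — single C goes to the following onset.
V4 /u/ – V5 /u/: /hd/ splits as /h/ + /d/ (/d/ is the longest suffix that is a licit onset).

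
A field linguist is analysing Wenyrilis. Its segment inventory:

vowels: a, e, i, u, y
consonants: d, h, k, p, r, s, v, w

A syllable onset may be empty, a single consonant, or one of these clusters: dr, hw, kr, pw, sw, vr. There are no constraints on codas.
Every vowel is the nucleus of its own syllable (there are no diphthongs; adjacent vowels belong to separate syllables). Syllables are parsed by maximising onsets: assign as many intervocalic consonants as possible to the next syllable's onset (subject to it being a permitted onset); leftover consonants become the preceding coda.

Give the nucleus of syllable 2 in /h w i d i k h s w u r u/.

i

Nuclei (vowels): i, i, u, u → 4 syllables.
The second nucleus (vowel 2 from the left) is /i/.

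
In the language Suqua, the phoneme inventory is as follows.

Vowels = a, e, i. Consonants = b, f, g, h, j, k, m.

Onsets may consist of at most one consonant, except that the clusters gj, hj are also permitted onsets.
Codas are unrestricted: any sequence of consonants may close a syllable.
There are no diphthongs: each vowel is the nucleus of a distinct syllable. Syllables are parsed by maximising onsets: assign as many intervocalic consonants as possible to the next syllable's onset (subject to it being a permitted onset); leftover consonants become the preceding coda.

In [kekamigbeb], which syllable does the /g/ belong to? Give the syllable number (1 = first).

3

Vowels present: e, a, i, e; each is a nucleus, giving 4 syllables.
σ1/σ2 boundary: /k/ → onset of the next syllable (single consonants are always licit onsets).
σ2/σ3 boundary: /m/ → onset of the next syllable (single consonants are always licit onsets).
σ3/σ4 boundary: /gb/ splits as /g/ + /b/ (/b/ is the longest suffix that is a licit onset).
Syllabification: ke.ka.mig.beb.
The /g/ is in the coda of syllable 3 (/mig/).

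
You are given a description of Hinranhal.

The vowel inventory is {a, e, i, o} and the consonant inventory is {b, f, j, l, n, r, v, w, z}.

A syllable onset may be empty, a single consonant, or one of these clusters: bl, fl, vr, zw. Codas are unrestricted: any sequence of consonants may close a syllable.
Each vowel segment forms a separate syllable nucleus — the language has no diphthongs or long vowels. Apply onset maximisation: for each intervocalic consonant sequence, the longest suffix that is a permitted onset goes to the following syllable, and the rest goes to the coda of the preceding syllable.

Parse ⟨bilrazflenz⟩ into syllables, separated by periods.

bil.raz.flenz

The vowels are i, a, e — 3 nuclei, so 3 syllables.
V1 /i/ – V2 /a/: /lr/; trying suffixes from longest down, /r/ is the first permitted one, so coda /l/ | onset /r/.
V2 /a/ – V3 /e/: /zfl/ — longest licit onset from the right is /fl/, leaving /z/ as coda.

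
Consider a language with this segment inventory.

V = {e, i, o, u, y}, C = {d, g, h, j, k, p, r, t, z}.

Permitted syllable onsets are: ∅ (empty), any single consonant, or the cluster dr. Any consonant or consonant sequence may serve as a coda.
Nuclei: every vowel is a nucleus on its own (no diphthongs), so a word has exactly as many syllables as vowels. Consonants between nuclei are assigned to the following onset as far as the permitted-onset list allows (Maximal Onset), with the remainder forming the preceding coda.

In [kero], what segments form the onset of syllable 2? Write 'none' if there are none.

Nuclei (vowels): e, o → 2 syllables.
/e…o/ gap (V1→V2): just /r/ — single C goes to the following onset.
So the parse is ke.ro.
Syllable 2 is /ro/: onset /r/, nucleus /o/, coda ∅.

r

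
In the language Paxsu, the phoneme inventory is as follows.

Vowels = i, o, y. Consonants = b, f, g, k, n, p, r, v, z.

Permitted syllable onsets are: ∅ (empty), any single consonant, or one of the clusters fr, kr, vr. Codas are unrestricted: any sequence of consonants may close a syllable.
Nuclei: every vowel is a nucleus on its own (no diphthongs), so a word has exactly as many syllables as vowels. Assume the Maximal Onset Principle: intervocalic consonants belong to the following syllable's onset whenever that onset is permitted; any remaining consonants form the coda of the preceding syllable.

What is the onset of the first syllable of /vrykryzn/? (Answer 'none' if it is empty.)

vr

Nuclei (vowels): y, y → 2 syllables.
σ1/σ2 boundary: cluster /kr/ — /kr/ is itself a permitted onset, so the whole cluster goes right; preceding coda = ∅.
Syllabification: vry.kryzn.
Syllable 1 is /vry/: onset /vr/, nucleus /y/, coda ∅.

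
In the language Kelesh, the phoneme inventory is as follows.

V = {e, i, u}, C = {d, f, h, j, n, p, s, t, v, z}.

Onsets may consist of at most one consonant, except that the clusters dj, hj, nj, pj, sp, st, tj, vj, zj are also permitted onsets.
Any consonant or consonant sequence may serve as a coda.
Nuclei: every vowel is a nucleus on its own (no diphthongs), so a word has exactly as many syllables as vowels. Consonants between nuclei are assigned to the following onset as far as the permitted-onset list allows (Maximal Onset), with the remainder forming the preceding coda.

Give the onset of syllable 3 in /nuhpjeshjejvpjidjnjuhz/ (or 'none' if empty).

hj

Vowels present: u, e, e, i, u; each is a nucleus, giving 5 syllables.
σ1/σ2 boundary: cluster /hpj/ — the longest permitted-onset suffix is /pj/; onset = /pj/, preceding coda = /h/.
σ2/σ3 boundary: cluster /shj/ — the longest permitted-onset suffix is /hj/; onset = /hj/, preceding coda = /s/.
σ3/σ4 boundary: cluster /jvpj/ — the longest permitted-onset suffix is /pj/; onset = /pj/, preceding coda = /jv/.
σ4/σ5 boundary: /djnj/ — longest licit onset from the right is /nj/, leaving /dj/ as coda.
Result: nuh.pjes.hjejv.pjidj.njuhz.
Syllable 3 is /hjejv/: onset /hj/, nucleus /e/, coda /jv/.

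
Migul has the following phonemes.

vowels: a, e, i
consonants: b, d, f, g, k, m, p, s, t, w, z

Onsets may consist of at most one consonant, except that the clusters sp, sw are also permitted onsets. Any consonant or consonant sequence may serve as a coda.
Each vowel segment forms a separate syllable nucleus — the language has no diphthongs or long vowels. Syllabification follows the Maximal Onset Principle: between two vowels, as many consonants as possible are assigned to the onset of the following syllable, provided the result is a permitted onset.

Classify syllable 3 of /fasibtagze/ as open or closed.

closed

The vowels are a, i, a, e — 4 nuclei, so 4 syllables.
/a…i/ gap (V1→V2): /s/ → onset of the next syllable (single consonants are always licit onsets).
/i…a/ gap (V2→V3): cluster /bt/ — the longest permitted-onset suffix is /t/; onset = /t/, preceding coda = /b/.
/a…e/ gap (V3→V4): cluster /gz/ — the longest permitted-onset suffix is /z/; onset = /z/, preceding coda = /g/.
Putting it together: fa.sib.tag.ze.
Syllable 3 is /tag/ with coda /g/, so it is closed.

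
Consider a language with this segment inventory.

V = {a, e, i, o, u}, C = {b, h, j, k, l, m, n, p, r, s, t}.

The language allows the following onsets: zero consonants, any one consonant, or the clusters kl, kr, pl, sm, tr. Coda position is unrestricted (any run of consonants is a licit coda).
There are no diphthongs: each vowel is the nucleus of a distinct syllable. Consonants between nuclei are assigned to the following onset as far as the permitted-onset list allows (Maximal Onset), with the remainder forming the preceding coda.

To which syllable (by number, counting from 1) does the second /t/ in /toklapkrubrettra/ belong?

4

The vowels are o, a, u, e, a — 5 nuclei, so 5 syllables.
Between /o/ (V1) and /a/ (V2): /kl/ — entire cluster is a permitted onset → onset /kl/, coda ∅.
Between /a/ (V2) and /u/ (V3): cluster /pkr/ — the longest permitted-onset suffix is /kr/; onset = /kr/, preceding coda = /p/.
Between /u/ (V3) and /e/ (V4): /br/ splits as /b/ + /r/ (/r/ is the longest suffix that is a licit onset).
Between /e/ (V4) and /a/ (V5): /ttr/; trying suffixes from longest down, /tr/ is the first permitted one, so coda /t/ | onset /tr/.
Putting it together: to.klap.krub.ret.tra.
The second /t/ is in the coda of syllable 4 (/ret/).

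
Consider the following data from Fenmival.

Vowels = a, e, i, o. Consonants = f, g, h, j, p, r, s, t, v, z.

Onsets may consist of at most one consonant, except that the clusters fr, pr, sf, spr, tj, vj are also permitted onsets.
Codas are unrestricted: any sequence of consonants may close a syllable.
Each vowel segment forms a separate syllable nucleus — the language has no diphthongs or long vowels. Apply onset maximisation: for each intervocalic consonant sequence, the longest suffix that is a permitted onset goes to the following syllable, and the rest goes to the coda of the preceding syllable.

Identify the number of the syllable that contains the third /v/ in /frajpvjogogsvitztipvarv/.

Vowels present: a, o, o, i, i, a; each is a nucleus, giving 6 syllables.
/a…o/ gap (V1→V2): cluster /jpvj/ — the longest permitted-onset suffix is /vj/; onset = /vj/, preceding coda = /jp/.
/o…o/ gap (V2→V3): /g/ → onset of the next syllable (single consonants are always licit onsets).
/o…i/ gap (V3→V4): /gsv/ — longest licit onset from the right is /v/, leaving /gs/ as coda.
/i…i/ gap (V4→V5): /tzt/; trying suffixes from longest down, /t/ is the first permitted one, so coda /tz/ | onset /t/.
/i…a/ gap (V5→V6): /pv/ — longest licit onset from the right is /v/, leaving /p/ as coda.
Syllabification: frajp.vjo.gogs.vitz.tip.varv.
The third /v/ is in the onset of syllable 6 (/varv/).

6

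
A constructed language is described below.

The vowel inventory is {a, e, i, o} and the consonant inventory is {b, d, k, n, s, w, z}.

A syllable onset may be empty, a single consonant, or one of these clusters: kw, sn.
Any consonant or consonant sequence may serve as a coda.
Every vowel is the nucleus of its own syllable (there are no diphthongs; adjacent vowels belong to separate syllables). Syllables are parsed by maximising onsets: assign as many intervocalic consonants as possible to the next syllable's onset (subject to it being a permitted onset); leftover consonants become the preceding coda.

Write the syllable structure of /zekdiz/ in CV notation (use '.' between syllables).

CVC.CVC

The vowels are e, i — 2 nuclei, so 2 syllables.
Between /e/ (V1) and /i/ (V2): /kd/ — longest licit onset from the right is /d/, leaving /k/ as coda.
So the parse is zek.diz.
Mapping each syllable to C/V: /zek/ → CVC, /diz/ → CVC.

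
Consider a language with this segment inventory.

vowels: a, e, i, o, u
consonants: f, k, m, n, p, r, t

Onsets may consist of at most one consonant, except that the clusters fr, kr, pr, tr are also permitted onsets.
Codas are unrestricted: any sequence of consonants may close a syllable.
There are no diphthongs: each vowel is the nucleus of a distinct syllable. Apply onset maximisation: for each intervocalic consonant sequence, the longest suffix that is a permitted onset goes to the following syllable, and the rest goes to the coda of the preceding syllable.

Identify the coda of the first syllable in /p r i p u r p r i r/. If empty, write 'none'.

The vowels are i, u, i — 3 nuclei, so 3 syllables.
/i…u/ gap (V1→V2): /p/ → onset of the next syllable (single consonants are always licit onsets).
/u…i/ gap (V2→V3): /rpr/; trying suffixes from longest down, /pr/ is the first permitted one, so coda /r/ | onset /pr/.
Putting it together: pri.pur.prir.
Syllable 1 is /pri/: onset /pr/, nucleus /i/, coda ∅.

none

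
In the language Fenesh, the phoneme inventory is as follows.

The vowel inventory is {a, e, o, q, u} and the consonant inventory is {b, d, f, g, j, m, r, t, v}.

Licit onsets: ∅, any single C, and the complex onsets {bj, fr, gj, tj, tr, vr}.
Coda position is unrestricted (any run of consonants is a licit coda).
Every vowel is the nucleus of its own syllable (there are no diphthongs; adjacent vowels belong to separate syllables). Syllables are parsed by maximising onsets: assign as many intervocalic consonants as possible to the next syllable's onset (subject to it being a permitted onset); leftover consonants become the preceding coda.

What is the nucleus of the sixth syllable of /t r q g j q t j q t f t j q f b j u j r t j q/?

q

Vowels present: q, q, q, q, u, q; each is a nucleus, giving 6 syllables.
The sixth nucleus (vowel 6 from the left) is /q/.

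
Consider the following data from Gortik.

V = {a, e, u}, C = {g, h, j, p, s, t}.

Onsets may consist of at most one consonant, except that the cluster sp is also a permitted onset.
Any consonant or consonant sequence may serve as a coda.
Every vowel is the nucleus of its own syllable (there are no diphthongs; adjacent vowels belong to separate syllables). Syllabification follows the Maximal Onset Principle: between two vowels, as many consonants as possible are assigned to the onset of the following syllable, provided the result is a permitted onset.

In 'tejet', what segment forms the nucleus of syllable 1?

e

Vowels present: e, e; each is a nucleus, giving 2 syllables.
The first nucleus (vowel 1 from the left) is /e/.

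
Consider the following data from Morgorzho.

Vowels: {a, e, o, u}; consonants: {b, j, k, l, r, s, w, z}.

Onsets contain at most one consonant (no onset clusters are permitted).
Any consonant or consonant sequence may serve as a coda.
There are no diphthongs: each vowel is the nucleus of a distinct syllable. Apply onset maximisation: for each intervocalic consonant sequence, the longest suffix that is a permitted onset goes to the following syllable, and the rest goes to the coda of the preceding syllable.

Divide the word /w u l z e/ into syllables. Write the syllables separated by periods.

The vowels are u, e — 2 nuclei, so 2 syllables.
V1 /u/ – V2 /e/: /lz/ — longest licit onset from the right is /z/, leaving /l/ as coda.

wul.ze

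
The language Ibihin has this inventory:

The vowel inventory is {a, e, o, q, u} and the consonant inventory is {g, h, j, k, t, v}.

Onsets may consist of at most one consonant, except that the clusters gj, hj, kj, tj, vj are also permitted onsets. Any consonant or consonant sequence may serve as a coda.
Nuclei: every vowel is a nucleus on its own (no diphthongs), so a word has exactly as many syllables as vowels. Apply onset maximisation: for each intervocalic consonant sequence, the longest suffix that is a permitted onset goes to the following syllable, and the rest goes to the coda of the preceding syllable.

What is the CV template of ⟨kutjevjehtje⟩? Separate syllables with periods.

CV.CCV.CCVC.CCV

Nuclei (vowels): u, e, e, e → 4 syllables.
V1 /u/ – V2 /e/: /tj/ — entire cluster is a permitted onset → onset /tj/, coda ∅.
V2 /e/ – V3 /e/: /vj/ is a licit onset in full, so it all attaches to the next syllable.
V3 /e/ – V4 /e/: cluster /htj/ — the longest permitted-onset suffix is /tj/; onset = /tj/, preceding coda = /h/.
So the parse is ku.tje.vjeh.tje.
Mapping each syllable to C/V: /ku/ → CV, /tje/ → CCV, /vjeh/ → CCVC, /tje/ → CCV.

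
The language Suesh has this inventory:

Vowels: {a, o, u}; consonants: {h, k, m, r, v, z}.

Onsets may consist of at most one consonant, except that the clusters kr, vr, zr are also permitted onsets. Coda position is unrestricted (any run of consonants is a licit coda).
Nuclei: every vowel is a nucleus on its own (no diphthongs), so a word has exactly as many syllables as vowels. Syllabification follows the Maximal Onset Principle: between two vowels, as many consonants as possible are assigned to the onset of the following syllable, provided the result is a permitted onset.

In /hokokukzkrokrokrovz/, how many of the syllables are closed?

2

The vowels are o, o, u, o, o, o — 6 nuclei, so 6 syllables.
/o…o/ gap (V1→V2): /k/ → onset of the next syllable (single consonants are always licit onsets).
/o…u/ gap (V2→V3): /k/ is a single consonant, so it becomes the next onset.
/u…o/ gap (V3→V4): /kzkr/ splits as /kz/ + /kr/ (/kr/ is the longest suffix that is a licit onset).
/o…o/ gap (V4→V5): /kr/ — entire cluster is a permitted onset → onset /kr/, coda ∅.
/o…o/ gap (V5→V6): /kr/ — entire cluster is a permitted onset → onset /kr/, coda ∅.
So the parse is ho.ko.kukz.kro.kro.krovz.
Classifying each syllable: /ho/ (open), /ko/ (open), /kukz/ (closed), /kro/ (open), /kro/ (open), /krovz/ (closed).
Closed syllables: 2.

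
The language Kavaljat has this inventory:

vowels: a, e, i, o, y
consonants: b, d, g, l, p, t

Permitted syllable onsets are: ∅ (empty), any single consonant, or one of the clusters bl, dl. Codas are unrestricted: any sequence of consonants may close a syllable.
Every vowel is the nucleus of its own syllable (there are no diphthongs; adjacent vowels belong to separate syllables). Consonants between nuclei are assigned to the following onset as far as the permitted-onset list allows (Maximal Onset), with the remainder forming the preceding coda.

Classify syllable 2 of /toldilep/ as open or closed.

Nuclei (vowels): o, i, e → 3 syllables.
Between /o/ (V1) and /i/ (V2): cluster /ld/ — the longest permitted-onset suffix is /d/; onset = /d/, preceding coda = /l/.
Between /i/ (V2) and /e/ (V3): just /l/ — single C goes to the following onset.
Result: tol.di.lep.
Syllable 2 is /di/; it ends in its nucleus with no coda, so it is open.

open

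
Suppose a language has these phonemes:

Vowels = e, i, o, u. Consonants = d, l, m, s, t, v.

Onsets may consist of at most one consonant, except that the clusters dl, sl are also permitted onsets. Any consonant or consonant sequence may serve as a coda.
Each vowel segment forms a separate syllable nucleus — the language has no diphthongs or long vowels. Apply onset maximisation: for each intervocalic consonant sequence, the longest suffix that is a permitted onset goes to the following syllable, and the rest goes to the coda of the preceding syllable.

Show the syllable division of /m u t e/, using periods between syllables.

The vowels are u, e — 2 nuclei, so 2 syllables.
σ1/σ2 boundary: /t/ is a single consonant, so it becomes the next onset.

mu.te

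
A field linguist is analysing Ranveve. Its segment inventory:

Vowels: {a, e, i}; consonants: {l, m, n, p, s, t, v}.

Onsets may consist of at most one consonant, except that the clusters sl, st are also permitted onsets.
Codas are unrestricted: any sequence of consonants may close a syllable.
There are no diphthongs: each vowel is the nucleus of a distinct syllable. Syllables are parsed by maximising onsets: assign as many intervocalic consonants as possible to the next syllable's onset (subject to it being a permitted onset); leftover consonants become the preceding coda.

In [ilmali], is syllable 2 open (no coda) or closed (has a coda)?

Vowels present: i, a, i; each is a nucleus, giving 3 syllables.
/i…a/ gap (V1→V2): cluster /lm/ — the longest permitted-onset suffix is /m/; onset = /m/, preceding coda = /l/.
/a…i/ gap (V2→V3): /l/ is a single consonant, so it becomes the next onset.
Syllabification: il.ma.li.
Syllable 2 is /ma/; it ends in its nucleus with no coda, so it is open.

open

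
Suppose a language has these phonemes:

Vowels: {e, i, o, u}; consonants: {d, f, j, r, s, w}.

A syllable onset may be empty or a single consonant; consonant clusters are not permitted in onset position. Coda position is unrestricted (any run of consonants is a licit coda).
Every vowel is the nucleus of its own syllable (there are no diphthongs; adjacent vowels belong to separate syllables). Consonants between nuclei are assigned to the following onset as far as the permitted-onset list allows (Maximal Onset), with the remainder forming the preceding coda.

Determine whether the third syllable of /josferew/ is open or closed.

The vowels are o, e, e — 3 nuclei, so 3 syllables.
σ1/σ2 boundary: /sf/ — longest licit onset from the right is /f/, leaving /s/ as coda.
σ2/σ3 boundary: /r/ → onset of the next syllable (single consonants are always licit onsets).
Putting it together: jos.fe.rew.
Syllable 3 is /rew/ with coda /w/, so it is closed.

closed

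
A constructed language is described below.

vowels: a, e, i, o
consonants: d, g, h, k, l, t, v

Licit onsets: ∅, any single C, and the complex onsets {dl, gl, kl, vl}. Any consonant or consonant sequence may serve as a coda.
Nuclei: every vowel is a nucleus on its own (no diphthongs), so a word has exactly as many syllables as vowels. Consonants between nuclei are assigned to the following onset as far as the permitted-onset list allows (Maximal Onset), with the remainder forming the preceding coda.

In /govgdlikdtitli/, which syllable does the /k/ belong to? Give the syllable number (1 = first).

2

Nuclei (vowels): o, i, i, i → 4 syllables.
Between /o/ (V1) and /i/ (V2): cluster /vgdl/ — the longest permitted-onset suffix is /dl/; onset = /dl/, preceding coda = /vg/.
Between /i/ (V2) and /i/ (V3): /kdt/ — longest licit onset from the right is /t/, leaving /kd/ as coda.
Between /i/ (V3) and /i/ (V4): /tl/ splits as /t/ + /l/ (/l/ is the longest suffix that is a licit onset).
Syllabification: govg.dlikd.tit.li.
The /k/ is in the coda of syllable 2 (/dlikd/).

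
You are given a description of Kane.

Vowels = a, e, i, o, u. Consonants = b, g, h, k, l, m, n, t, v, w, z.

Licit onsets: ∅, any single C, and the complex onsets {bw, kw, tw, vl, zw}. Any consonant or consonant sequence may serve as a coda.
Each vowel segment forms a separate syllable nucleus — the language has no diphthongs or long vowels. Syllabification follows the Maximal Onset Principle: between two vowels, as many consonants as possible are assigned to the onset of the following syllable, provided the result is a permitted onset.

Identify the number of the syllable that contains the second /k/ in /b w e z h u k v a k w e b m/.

Vowels present: e, u, a, e; each is a nucleus, giving 4 syllables.
V1 /e/ – V2 /u/: /zh/ splits as /z/ + /h/ (/h/ is the longest suffix that is a licit onset).
V2 /u/ – V3 /a/: /kv/; trying suffixes from longest down, /v/ is the first permitted one, so coda /k/ | onset /v/.
V3 /a/ – V4 /e/: /kw/ — entire cluster is a permitted onset → onset /kw/, coda ∅.
Syllabification: bwez.huk.va.kwebm.
The second /k/ is in the onset of syllable 4 (/kwebm/).

4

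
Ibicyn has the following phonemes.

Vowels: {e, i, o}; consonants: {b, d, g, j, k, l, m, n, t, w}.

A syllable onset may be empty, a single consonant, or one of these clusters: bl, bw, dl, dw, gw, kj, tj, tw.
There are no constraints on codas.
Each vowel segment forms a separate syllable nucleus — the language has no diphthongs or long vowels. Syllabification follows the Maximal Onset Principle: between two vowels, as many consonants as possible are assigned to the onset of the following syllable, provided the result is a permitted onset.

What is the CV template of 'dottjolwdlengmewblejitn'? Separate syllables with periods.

CVC.CCVCC.CCVCC.CVC.CCV.CVCC

Nuclei (vowels): o, o, e, e, e, i → 6 syllables.
/o…o/ gap (V1→V2): /ttj/; trying suffixes from longest down, /tj/ is the first permitted one, so coda /t/ | onset /tj/.
/o…e/ gap (V2→V3): /lwdl/ splits as /lw/ + /dl/ (/dl/ is the longest suffix that is a licit onset).
/e…e/ gap (V3→V4): /ngm/ — longest licit onset from the right is /m/, leaving /ng/ as coda.
/e…e/ gap (V4→V5): /wbl/; trying suffixes from longest down, /bl/ is the first permitted one, so coda /w/ | onset /bl/.
/e…i/ gap (V5→V6): /j/ is a single consonant, so it becomes the next onset.
Result: dot.tjolw.dleng.mew.ble.jitn.
Mapping each syllable to C/V: /dot/ → CVC, /tjolw/ → CCVCC, /dleng/ → CCVCC, /mew/ → CVC, /ble/ → CCV, /jitn/ → CVCC.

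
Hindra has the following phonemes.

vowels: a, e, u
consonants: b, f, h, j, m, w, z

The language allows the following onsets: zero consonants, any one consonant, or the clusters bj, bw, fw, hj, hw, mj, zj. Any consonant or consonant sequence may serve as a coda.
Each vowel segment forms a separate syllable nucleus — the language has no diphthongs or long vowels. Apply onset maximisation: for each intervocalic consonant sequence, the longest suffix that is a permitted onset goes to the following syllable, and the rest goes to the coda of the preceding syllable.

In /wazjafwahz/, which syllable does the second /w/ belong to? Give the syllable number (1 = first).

The vowels are a, a, a — 3 nuclei, so 3 syllables.
σ1/σ2 boundary: cluster /zj/ — /zj/ is itself a permitted onset, so the whole cluster goes right; preceding coda = ∅.
σ2/σ3 boundary: cluster /fw/ — /fw/ is itself a permitted onset, so the whole cluster goes right; preceding coda = ∅.
So the parse is wa.zja.fwahz.
The second /w/ is in the onset of syllable 3 (/fwahz/).

3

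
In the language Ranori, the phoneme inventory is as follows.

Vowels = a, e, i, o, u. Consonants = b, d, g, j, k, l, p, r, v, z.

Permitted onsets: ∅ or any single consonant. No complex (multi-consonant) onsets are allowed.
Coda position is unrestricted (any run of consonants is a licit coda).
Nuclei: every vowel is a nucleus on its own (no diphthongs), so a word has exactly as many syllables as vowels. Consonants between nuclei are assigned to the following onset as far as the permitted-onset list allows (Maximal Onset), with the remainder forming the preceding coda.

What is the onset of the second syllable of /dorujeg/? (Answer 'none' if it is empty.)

r

Vowels present: o, u, e; each is a nucleus, giving 3 syllables.
σ1/σ2 boundary: /r/ → onset of the next syllable (single consonants are always licit onsets).
σ2/σ3 boundary: just /j/ — single C goes to the following onset.
Syllabification: do.ru.jeg.
Syllable 2 is /ru/: onset /r/, nucleus /u/, coda ∅.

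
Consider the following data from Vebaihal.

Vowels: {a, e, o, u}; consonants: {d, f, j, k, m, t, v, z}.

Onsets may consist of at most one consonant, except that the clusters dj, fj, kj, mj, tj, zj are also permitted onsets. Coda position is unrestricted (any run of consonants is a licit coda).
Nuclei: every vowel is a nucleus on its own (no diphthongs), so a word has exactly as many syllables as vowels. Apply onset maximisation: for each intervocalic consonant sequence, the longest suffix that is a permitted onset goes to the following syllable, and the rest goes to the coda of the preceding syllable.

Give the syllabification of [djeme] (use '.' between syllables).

dje.me

Nuclei (vowels): e, e → 2 syllables.
Between /e/ (V1) and /e/ (V2): /m/ is a single consonant, so it becomes the next onset.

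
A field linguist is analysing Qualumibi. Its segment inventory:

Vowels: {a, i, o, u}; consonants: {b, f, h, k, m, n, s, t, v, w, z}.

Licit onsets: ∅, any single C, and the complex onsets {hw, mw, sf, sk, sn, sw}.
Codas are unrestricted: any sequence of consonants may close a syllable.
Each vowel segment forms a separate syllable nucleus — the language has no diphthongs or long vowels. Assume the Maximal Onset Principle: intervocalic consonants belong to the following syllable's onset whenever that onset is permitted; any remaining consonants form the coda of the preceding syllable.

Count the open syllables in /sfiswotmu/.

2

Nuclei (vowels): i, o, u → 3 syllables.
V1 /i/ – V2 /o/: cluster /sw/ — /sw/ is itself a permitted onset, so the whole cluster goes right; preceding coda = ∅.
V2 /o/ – V3 /u/: cluster /tm/ — the longest permitted-onset suffix is /m/; onset = /m/, preceding coda = /t/.
So the parse is sfi.swot.mu.
Classifying each syllable: /sfi/ (open), /swot/ (closed), /mu/ (open).
Open syllables: 2.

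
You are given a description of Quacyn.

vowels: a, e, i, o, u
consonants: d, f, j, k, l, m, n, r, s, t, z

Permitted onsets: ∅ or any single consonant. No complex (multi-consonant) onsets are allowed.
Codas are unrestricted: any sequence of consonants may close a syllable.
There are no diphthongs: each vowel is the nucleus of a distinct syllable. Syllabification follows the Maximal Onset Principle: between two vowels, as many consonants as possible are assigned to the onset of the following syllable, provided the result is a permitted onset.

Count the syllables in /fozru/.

Vowels present: o, u; each is a nucleus, giving 2 syllables.

2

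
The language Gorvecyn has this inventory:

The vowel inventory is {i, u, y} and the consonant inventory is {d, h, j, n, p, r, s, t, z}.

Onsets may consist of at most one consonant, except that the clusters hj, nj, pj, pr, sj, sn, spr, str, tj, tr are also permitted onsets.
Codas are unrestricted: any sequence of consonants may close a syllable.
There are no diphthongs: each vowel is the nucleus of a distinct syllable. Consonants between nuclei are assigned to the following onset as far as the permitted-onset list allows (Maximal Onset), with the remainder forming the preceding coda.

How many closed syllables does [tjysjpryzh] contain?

Nuclei (vowels): y, y → 2 syllables.
/y…y/ gap (V1→V2): /sjpr/ splits as /sj/ + /pr/ (/pr/ is the longest suffix that is a licit onset).
Result: tjysj.pryzh.
Classifying each syllable: /tjysj/ (closed), /pryzh/ (closed).
Closed syllables: 2.

2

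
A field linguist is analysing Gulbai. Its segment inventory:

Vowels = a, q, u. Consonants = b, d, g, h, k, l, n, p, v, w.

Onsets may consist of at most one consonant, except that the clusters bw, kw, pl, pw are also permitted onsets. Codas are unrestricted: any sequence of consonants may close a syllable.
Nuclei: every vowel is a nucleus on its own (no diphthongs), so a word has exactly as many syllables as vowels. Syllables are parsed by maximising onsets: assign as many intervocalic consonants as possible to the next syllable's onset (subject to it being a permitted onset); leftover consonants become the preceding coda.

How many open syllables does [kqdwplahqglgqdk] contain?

1

The vowels are q, a, q, q — 4 nuclei, so 4 syllables.
Between /q/ (V1) and /a/ (V2): /dwpl/; trying suffixes from longest down, /pl/ is the first permitted one, so coda /dw/ | onset /pl/.
Between /a/ (V2) and /q/ (V3): /h/ → onset of the next syllable (single consonants are always licit onsets).
Between /q/ (V3) and /q/ (V4): /glg/ — longest licit onset from the right is /g/, leaving /gl/ as coda.
Syllabification: kqdw.pla.hqgl.gqdk.
Classifying each syllable: /kqdw/ (closed), /pla/ (open), /hqgl/ (closed), /gqdk/ (closed).
Open syllables: 1.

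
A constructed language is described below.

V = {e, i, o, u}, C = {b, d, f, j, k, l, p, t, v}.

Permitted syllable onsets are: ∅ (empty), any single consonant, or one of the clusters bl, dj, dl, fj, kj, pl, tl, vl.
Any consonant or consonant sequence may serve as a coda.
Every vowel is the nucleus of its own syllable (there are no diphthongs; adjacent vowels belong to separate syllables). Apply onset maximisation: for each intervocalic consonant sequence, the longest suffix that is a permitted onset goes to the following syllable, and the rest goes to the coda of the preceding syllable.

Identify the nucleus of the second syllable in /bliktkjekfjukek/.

e

Nuclei (vowels): i, e, u, e → 4 syllables.
The second nucleus (vowel 2 from the left) is /e/.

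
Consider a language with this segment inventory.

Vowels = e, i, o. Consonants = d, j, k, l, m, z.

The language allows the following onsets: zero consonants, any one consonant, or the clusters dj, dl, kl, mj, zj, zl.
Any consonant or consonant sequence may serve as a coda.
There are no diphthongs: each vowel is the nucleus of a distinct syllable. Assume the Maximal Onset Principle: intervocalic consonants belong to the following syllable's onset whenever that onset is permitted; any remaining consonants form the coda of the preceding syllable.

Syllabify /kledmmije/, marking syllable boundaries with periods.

The vowels are e, i, e — 3 nuclei, so 3 syllables.
/e…i/ gap (V1→V2): /dmm/ — longest licit onset from the right is /m/, leaving /dm/ as coda.
/i…e/ gap (V2→V3): just /j/ — single C goes to the following onset.

kledm.mi.je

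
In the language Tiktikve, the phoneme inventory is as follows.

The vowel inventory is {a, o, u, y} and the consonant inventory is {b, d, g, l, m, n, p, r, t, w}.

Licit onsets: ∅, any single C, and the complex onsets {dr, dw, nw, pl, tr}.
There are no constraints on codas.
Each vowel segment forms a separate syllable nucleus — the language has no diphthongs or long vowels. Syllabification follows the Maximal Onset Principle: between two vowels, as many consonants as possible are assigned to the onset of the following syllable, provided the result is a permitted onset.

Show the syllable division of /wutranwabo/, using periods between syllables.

Nuclei (vowels): u, a, a, o → 4 syllables.
Between /u/ (V1) and /a/ (V2): cluster /tr/ — /tr/ is itself a permitted onset, so the whole cluster goes right; preceding coda = ∅.
Between /a/ (V2) and /a/ (V3): /nw/ — entire cluster is a permitted onset → onset /nw/, coda ∅.
Between /a/ (V3) and /o/ (V4): just /b/ — single C goes to the following onset.

wu.tra.nwa.bo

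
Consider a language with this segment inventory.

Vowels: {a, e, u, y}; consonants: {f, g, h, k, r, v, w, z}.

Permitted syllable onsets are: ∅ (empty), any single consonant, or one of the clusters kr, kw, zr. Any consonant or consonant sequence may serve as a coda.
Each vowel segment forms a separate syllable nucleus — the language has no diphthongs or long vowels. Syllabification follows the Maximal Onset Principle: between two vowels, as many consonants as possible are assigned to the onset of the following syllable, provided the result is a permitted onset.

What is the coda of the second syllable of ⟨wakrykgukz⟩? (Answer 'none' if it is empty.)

Vowels present: a, y, u; each is a nucleus, giving 3 syllables.
σ1/σ2 boundary: /kr/ is a licit onset in full, so it all attaches to the next syllable.
σ2/σ3 boundary: /kg/ — longest licit onset from the right is /g/, leaving /k/ as coda.
Syllabification: wa.kryk.gukz.
Syllable 2 is /kryk/: onset /kr/, nucleus /y/, coda /k/.

k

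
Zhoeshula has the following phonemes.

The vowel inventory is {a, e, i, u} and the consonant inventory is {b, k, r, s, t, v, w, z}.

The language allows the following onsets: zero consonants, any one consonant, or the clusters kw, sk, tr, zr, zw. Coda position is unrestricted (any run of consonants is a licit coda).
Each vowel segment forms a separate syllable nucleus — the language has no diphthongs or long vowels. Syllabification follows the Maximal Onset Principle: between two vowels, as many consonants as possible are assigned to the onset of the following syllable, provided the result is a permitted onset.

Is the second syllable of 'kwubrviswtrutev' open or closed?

closed

Nuclei (vowels): u, i, u, e → 4 syllables.
σ1/σ2 boundary: /brv/; trying suffixes from longest down, /v/ is the first permitted one, so coda /br/ | onset /v/.
σ2/σ3 boundary: /swtr/; trying suffixes from longest down, /tr/ is the first permitted one, so coda /sw/ | onset /tr/.
σ3/σ4 boundary: /t/ → onset of the next syllable (single consonants are always licit onsets).
Result: kwubr.visw.tru.tev.
Syllable 2 is /visw/ with coda /sw/, so it is closed.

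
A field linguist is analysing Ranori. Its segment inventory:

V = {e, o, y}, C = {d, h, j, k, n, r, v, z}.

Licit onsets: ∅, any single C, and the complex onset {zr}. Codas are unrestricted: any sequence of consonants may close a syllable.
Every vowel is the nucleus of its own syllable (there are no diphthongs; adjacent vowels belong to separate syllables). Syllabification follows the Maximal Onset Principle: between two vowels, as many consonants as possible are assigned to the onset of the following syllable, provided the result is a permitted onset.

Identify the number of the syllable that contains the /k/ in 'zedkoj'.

2

Nuclei (vowels): e, o → 2 syllables.
/e…o/ gap (V1→V2): /dk/ — longest licit onset from the right is /k/, leaving /d/ as coda.
So the parse is zed.koj.
The /k/ is in the onset of syllable 2 (/koj/).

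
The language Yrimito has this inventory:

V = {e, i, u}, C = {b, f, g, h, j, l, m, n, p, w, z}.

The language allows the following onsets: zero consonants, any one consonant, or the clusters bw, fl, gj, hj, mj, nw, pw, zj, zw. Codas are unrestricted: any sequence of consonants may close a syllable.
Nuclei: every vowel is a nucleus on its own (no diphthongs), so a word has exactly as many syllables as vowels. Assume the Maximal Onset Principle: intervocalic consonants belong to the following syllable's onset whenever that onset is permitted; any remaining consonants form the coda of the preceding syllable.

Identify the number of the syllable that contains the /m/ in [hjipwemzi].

2

Nuclei (vowels): i, e, i → 3 syllables.
Between /i/ (V1) and /e/ (V2): cluster /pw/ — /pw/ is itself a permitted onset, so the whole cluster goes right; preceding coda = ∅.
Between /e/ (V2) and /i/ (V3): /mz/ — longest licit onset from the right is /z/, leaving /m/ as coda.
Putting it together: hji.pwem.zi.
The /m/ is in the coda of syllable 2 (/pwem/).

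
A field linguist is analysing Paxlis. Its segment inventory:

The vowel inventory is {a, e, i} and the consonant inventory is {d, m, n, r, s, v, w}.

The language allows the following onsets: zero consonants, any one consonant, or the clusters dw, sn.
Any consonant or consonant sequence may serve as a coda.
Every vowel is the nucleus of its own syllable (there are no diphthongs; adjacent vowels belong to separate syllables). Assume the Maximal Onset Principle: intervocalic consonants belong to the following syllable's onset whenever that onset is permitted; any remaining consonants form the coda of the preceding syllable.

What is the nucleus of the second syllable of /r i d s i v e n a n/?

The vowels are i, i, e, a — 4 nuclei, so 4 syllables.
The second nucleus (vowel 2 from the left) is /i/.

i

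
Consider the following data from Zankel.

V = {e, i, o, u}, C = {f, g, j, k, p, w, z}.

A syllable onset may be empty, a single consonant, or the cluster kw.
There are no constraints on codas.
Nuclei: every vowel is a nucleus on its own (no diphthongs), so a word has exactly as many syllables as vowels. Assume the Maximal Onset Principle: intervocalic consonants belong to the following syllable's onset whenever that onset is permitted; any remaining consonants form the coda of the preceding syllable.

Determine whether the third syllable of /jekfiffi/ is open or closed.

Vowels present: e, i, i; each is a nucleus, giving 3 syllables.
σ1/σ2 boundary: /kf/ splits as /k/ + /f/ (/f/ is the longest suffix that is a licit onset).
σ2/σ3 boundary: /ff/ splits as /f/ + /f/ (/f/ is the longest suffix that is a licit onset).
Putting it together: jek.fif.fi.
Syllable 3 is /fi/; it ends in its nucleus with no coda, so it is open.

open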